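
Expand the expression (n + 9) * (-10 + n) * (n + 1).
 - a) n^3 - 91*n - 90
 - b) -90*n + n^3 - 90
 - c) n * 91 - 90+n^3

Expanding (n + 9) * (-10 + n) * (n + 1):
= n^3 - 91*n - 90
a) n^3 - 91*n - 90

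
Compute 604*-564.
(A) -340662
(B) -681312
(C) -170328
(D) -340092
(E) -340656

604 * -564 = -340656
E) -340656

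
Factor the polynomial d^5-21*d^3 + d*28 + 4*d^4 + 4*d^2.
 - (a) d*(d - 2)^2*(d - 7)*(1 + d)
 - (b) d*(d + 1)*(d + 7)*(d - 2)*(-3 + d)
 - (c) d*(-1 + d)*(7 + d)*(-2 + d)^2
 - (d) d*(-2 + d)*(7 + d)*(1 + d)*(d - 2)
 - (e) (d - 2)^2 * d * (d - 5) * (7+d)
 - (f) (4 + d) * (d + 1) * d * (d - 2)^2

We need to factor d^5-21*d^3 + d*28 + 4*d^4 + 4*d^2.
The factored form is d*(-2 + d)*(7 + d)*(1 + d)*(d - 2).
d) d*(-2 + d)*(7 + d)*(1 + d)*(d - 2)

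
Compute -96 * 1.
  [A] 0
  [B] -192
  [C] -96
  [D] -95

-96 * 1 = -96
C) -96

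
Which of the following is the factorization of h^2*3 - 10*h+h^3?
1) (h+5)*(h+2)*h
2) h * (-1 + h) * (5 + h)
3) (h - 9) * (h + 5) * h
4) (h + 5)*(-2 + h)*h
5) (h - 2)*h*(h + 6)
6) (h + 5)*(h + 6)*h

We need to factor h^2*3 - 10*h+h^3.
The factored form is (h + 5)*(-2 + h)*h.
4) (h + 5)*(-2 + h)*h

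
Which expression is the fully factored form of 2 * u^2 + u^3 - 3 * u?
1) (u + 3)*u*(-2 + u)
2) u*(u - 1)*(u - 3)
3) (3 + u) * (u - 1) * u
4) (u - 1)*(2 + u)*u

We need to factor 2 * u^2 + u^3 - 3 * u.
The factored form is (3 + u) * (u - 1) * u.
3) (3 + u) * (u - 1) * u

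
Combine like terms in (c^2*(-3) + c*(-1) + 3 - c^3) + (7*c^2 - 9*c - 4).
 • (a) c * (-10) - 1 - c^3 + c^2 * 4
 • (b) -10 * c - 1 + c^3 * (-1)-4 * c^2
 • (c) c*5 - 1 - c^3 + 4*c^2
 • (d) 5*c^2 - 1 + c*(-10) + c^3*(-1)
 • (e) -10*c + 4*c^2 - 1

Adding the polynomials and combining like terms:
(c^2*(-3) + c*(-1) + 3 - c^3) + (7*c^2 - 9*c - 4)
= c * (-10) - 1 - c^3 + c^2 * 4
a) c * (-10) - 1 - c^3 + c^2 * 4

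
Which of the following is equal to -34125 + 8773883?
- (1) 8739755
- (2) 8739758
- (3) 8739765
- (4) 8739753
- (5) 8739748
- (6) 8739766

-34125 + 8773883 = 8739758
2) 8739758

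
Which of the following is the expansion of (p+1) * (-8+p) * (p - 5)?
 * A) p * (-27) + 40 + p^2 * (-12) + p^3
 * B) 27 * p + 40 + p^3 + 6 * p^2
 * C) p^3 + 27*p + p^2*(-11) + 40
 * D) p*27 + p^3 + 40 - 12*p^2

Expanding (p+1) * (-8+p) * (p - 5):
= p*27 + p^3 + 40 - 12*p^2
D) p*27 + p^3 + 40 - 12*p^2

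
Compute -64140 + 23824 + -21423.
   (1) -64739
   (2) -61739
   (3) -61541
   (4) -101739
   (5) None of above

First: -64140 + 23824 = -40316
Then: -40316 + -21423 = -61739
2) -61739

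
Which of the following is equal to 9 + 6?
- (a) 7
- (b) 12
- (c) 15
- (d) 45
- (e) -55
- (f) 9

9 + 6 = 15
c) 15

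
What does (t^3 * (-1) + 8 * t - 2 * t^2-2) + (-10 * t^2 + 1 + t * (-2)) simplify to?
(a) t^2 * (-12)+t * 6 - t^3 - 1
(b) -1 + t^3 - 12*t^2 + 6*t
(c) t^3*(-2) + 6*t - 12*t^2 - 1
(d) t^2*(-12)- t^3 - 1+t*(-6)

Adding the polynomials and combining like terms:
(t^3*(-1) + 8*t - 2*t^2 - 2) + (-10*t^2 + 1 + t*(-2))
= t^2 * (-12)+t * 6 - t^3 - 1
a) t^2 * (-12)+t * 6 - t^3 - 1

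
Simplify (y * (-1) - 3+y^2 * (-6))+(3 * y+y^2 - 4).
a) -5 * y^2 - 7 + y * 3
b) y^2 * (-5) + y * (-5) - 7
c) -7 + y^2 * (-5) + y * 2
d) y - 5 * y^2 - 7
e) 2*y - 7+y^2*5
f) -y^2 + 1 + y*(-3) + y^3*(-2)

Adding the polynomials and combining like terms:
(y*(-1) - 3 + y^2*(-6)) + (3*y + y^2 - 4)
= -7 + y^2 * (-5) + y * 2
c) -7 + y^2 * (-5) + y * 2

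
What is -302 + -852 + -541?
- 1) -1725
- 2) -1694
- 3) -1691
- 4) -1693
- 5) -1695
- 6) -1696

First: -302 + -852 = -1154
Then: -1154 + -541 = -1695
5) -1695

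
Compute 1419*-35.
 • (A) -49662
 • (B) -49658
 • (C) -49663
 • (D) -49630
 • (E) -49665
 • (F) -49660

1419 * -35 = -49665
E) -49665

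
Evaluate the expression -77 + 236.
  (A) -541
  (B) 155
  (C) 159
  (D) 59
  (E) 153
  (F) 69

-77 + 236 = 159
C) 159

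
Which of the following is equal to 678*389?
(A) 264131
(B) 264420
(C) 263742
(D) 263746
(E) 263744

678 * 389 = 263742
C) 263742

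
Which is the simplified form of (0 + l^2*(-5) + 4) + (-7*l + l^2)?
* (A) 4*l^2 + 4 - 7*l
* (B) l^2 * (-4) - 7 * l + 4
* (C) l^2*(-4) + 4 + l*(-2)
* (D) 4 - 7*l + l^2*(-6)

Adding the polynomials and combining like terms:
(0 + l^2*(-5) + 4) + (-7*l + l^2)
= l^2 * (-4) - 7 * l + 4
B) l^2 * (-4) - 7 * l + 4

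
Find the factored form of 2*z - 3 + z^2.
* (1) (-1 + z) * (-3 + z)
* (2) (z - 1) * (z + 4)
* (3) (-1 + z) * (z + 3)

We need to factor 2*z - 3 + z^2.
The factored form is (-1 + z) * (z + 3).
3) (-1 + z) * (z + 3)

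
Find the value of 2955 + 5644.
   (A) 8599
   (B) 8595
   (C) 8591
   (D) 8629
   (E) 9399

2955 + 5644 = 8599
A) 8599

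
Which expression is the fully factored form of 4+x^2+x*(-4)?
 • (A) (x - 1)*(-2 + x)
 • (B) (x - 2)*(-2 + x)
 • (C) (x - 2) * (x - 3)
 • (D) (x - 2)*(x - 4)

We need to factor 4+x^2+x*(-4).
The factored form is (x - 2)*(-2 + x).
B) (x - 2)*(-2 + x)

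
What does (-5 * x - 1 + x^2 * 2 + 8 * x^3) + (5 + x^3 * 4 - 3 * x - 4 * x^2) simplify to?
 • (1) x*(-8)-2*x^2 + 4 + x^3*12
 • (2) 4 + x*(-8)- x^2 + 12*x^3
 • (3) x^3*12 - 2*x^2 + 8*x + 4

Adding the polynomials and combining like terms:
(-5*x - 1 + x^2*2 + 8*x^3) + (5 + x^3*4 - 3*x - 4*x^2)
= x*(-8)-2*x^2 + 4 + x^3*12
1) x*(-8)-2*x^2 + 4 + x^3*12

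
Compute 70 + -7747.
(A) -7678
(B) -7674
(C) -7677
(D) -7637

70 + -7747 = -7677
C) -7677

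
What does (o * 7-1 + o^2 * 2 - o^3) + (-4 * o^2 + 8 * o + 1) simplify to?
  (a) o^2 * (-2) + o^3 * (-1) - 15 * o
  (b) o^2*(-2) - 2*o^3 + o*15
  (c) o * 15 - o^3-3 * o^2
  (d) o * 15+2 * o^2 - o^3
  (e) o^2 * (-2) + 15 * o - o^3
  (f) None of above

Adding the polynomials and combining like terms:
(o*7 - 1 + o^2*2 - o^3) + (-4*o^2 + 8*o + 1)
= o^2 * (-2) + 15 * o - o^3
e) o^2 * (-2) + 15 * o - o^3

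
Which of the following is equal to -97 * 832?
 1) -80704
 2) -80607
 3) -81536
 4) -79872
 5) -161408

-97 * 832 = -80704
1) -80704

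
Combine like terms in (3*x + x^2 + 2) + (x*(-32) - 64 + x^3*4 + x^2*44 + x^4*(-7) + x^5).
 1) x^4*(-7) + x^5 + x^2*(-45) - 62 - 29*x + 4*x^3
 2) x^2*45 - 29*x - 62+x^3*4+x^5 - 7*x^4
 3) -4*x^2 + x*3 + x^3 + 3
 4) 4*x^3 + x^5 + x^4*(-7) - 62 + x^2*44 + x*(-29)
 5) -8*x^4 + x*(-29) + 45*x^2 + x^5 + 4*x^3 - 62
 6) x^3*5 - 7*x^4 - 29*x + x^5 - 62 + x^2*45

Adding the polynomials and combining like terms:
(3*x + x^2 + 2) + (x*(-32) - 64 + x^3*4 + x^2*44 + x^4*(-7) + x^5)
= x^2*45 - 29*x - 62+x^3*4+x^5 - 7*x^4
2) x^2*45 - 29*x - 62+x^3*4+x^5 - 7*x^4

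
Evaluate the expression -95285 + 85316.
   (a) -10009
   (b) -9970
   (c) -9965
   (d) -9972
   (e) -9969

-95285 + 85316 = -9969
e) -9969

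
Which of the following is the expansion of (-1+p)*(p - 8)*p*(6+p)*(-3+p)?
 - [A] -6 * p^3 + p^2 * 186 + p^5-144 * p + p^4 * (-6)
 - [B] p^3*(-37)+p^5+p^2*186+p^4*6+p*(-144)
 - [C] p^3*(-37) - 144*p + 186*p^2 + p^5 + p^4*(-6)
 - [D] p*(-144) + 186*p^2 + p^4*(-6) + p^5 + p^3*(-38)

Expanding (-1+p)*(p - 8)*p*(6+p)*(-3+p):
= p^3*(-37) - 144*p + 186*p^2 + p^5 + p^4*(-6)
C) p^3*(-37) - 144*p + 186*p^2 + p^5 + p^4*(-6)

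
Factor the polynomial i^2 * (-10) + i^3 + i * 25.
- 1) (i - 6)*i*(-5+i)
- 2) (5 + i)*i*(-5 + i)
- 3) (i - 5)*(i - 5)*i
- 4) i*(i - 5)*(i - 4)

We need to factor i^2 * (-10) + i^3 + i * 25.
The factored form is (i - 5)*(i - 5)*i.
3) (i - 5)*(i - 5)*i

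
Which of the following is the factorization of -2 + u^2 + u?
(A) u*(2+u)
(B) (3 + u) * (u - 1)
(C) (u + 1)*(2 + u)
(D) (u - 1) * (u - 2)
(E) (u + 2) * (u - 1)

We need to factor -2 + u^2 + u.
The factored form is (u + 2) * (u - 1).
E) (u + 2) * (u - 1)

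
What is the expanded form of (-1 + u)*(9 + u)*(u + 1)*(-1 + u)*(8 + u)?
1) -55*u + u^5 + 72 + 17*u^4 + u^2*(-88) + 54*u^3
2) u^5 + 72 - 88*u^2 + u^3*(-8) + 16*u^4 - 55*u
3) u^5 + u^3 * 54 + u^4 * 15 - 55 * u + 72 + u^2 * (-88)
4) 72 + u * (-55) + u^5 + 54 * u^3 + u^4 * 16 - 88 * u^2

Expanding (-1 + u)*(9 + u)*(u + 1)*(-1 + u)*(8 + u):
= 72 + u * (-55) + u^5 + 54 * u^3 + u^4 * 16 - 88 * u^2
4) 72 + u * (-55) + u^5 + 54 * u^3 + u^4 * 16 - 88 * u^2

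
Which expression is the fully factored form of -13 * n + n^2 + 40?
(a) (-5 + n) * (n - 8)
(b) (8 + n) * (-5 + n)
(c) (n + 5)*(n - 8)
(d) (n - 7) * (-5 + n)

We need to factor -13 * n + n^2 + 40.
The factored form is (-5 + n) * (n - 8).
a) (-5 + n) * (n - 8)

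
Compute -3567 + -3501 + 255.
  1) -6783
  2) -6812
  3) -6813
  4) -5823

First: -3567 + -3501 = -7068
Then: -7068 + 255 = -6813
3) -6813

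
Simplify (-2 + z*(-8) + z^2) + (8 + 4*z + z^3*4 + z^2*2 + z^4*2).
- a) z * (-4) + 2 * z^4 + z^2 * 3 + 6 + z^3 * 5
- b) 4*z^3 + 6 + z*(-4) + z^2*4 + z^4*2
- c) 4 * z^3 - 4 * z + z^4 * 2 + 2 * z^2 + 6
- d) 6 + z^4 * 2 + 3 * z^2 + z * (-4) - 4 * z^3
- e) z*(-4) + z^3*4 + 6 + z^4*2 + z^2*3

Adding the polynomials and combining like terms:
(-2 + z*(-8) + z^2) + (8 + 4*z + z^3*4 + z^2*2 + z^4*2)
= z*(-4) + z^3*4 + 6 + z^4*2 + z^2*3
e) z*(-4) + z^3*4 + 6 + z^4*2 + z^2*3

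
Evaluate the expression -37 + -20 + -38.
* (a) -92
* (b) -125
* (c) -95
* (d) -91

First: -37 + -20 = -57
Then: -57 + -38 = -95
c) -95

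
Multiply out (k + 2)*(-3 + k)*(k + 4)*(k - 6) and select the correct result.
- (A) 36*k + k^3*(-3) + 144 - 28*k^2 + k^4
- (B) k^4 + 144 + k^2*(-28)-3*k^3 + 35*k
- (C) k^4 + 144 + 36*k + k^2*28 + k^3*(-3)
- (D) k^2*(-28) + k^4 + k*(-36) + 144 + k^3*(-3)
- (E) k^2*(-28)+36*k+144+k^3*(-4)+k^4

Expanding (k + 2)*(-3 + k)*(k + 4)*(k - 6):
= 36*k + k^3*(-3) + 144 - 28*k^2 + k^4
A) 36*k + k^3*(-3) + 144 - 28*k^2 + k^4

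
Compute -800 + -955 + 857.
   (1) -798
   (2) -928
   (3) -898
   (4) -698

First: -800 + -955 = -1755
Then: -1755 + 857 = -898
3) -898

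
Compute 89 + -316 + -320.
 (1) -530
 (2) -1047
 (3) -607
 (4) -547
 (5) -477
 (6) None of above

First: 89 + -316 = -227
Then: -227 + -320 = -547
4) -547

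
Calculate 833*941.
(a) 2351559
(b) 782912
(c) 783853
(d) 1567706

833 * 941 = 783853
c) 783853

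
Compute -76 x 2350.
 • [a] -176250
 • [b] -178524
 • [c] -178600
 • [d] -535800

-76 * 2350 = -178600
c) -178600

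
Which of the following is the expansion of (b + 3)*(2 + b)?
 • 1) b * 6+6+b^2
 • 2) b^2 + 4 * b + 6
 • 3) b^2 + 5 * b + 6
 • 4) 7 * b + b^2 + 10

Expanding (b + 3)*(2 + b):
= b^2 + 5 * b + 6
3) b^2 + 5 * b + 6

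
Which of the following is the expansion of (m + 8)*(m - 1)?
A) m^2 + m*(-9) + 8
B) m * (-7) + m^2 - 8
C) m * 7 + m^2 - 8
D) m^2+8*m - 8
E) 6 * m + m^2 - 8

Expanding (m + 8)*(m - 1):
= m * 7 + m^2 - 8
C) m * 7 + m^2 - 8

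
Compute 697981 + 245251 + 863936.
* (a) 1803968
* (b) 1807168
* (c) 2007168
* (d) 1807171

First: 697981 + 245251 = 943232
Then: 943232 + 863936 = 1807168
b) 1807168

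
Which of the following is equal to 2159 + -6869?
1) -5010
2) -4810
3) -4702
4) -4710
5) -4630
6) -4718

2159 + -6869 = -4710
4) -4710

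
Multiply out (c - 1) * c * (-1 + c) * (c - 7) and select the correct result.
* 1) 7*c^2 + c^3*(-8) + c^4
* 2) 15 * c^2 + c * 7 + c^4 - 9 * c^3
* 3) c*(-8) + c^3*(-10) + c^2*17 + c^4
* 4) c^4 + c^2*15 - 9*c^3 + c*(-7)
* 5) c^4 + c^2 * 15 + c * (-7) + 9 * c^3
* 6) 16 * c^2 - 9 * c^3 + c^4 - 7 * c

Expanding (c - 1) * c * (-1 + c) * (c - 7):
= c^4 + c^2*15 - 9*c^3 + c*(-7)
4) c^4 + c^2*15 - 9*c^3 + c*(-7)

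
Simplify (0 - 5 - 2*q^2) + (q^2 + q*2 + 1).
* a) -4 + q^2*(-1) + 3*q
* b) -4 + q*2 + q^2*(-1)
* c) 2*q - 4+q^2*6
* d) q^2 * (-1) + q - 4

Adding the polynomials and combining like terms:
(0 - 5 - 2*q^2) + (q^2 + q*2 + 1)
= -4 + q*2 + q^2*(-1)
b) -4 + q*2 + q^2*(-1)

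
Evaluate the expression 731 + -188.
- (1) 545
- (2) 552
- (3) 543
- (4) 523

731 + -188 = 543
3) 543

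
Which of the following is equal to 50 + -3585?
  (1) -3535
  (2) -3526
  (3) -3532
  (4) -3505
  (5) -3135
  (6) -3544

50 + -3585 = -3535
1) -3535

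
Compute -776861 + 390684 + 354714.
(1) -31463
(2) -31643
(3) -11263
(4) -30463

First: -776861 + 390684 = -386177
Then: -386177 + 354714 = -31463
1) -31463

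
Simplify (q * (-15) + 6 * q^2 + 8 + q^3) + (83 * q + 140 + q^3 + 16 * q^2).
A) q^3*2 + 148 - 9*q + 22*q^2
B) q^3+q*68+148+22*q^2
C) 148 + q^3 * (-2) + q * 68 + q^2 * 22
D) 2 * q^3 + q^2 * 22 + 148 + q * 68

Adding the polynomials and combining like terms:
(q*(-15) + 6*q^2 + 8 + q^3) + (83*q + 140 + q^3 + 16*q^2)
= 2 * q^3 + q^2 * 22 + 148 + q * 68
D) 2 * q^3 + q^2 * 22 + 148 + q * 68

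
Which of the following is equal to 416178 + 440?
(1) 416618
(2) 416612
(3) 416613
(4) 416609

416178 + 440 = 416618
1) 416618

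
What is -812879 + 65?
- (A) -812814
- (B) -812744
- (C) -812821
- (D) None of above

-812879 + 65 = -812814
A) -812814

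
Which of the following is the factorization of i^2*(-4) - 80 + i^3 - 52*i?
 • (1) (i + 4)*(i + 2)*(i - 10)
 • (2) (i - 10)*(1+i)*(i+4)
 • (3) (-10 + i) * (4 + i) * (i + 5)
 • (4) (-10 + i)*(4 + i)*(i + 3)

We need to factor i^2*(-4) - 80 + i^3 - 52*i.
The factored form is (i + 4)*(i + 2)*(i - 10).
1) (i + 4)*(i + 2)*(i - 10)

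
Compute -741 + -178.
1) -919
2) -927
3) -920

-741 + -178 = -919
1) -919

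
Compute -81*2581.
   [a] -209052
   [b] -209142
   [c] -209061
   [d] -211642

-81 * 2581 = -209061
c) -209061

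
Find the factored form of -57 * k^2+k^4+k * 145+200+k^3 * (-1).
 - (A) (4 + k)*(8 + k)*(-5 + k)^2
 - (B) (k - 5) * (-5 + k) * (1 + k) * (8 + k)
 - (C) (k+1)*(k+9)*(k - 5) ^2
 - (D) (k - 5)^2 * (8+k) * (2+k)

We need to factor -57 * k^2+k^4+k * 145+200+k^3 * (-1).
The factored form is (k - 5) * (-5 + k) * (1 + k) * (8 + k).
B) (k - 5) * (-5 + k) * (1 + k) * (8 + k)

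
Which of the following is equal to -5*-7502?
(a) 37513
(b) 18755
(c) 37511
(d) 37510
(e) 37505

-5 * -7502 = 37510
d) 37510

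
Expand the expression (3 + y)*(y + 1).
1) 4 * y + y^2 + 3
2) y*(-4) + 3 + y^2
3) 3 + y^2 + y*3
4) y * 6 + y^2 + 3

Expanding (3 + y)*(y + 1):
= 4 * y + y^2 + 3
1) 4 * y + y^2 + 3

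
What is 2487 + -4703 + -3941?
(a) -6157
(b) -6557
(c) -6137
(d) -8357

First: 2487 + -4703 = -2216
Then: -2216 + -3941 = -6157
a) -6157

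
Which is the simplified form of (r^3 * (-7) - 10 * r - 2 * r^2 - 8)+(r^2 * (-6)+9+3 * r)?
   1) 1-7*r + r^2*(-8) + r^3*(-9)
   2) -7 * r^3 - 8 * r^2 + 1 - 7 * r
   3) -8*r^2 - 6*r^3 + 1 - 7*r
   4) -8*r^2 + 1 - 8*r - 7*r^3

Adding the polynomials and combining like terms:
(r^3*(-7) - 10*r - 2*r^2 - 8) + (r^2*(-6) + 9 + 3*r)
= -7 * r^3 - 8 * r^2 + 1 - 7 * r
2) -7 * r^3 - 8 * r^2 + 1 - 7 * r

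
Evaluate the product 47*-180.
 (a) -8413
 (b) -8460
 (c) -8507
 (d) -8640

47 * -180 = -8460
b) -8460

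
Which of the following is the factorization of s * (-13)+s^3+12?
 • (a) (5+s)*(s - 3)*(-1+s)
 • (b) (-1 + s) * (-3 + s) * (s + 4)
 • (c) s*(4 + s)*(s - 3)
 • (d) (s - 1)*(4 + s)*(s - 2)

We need to factor s * (-13)+s^3+12.
The factored form is (-1 + s) * (-3 + s) * (s + 4).
b) (-1 + s) * (-3 + s) * (s + 4)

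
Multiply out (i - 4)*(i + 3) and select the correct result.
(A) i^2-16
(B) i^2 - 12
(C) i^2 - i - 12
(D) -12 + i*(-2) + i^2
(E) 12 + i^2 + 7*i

Expanding (i - 4)*(i + 3):
= i^2 - i - 12
C) i^2 - i - 12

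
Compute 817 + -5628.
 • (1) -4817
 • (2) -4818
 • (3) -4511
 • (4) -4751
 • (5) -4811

817 + -5628 = -4811
5) -4811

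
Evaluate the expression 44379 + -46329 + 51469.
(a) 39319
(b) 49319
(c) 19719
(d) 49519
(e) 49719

First: 44379 + -46329 = -1950
Then: -1950 + 51469 = 49519
d) 49519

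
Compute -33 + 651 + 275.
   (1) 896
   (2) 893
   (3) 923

First: -33 + 651 = 618
Then: 618 + 275 = 893
2) 893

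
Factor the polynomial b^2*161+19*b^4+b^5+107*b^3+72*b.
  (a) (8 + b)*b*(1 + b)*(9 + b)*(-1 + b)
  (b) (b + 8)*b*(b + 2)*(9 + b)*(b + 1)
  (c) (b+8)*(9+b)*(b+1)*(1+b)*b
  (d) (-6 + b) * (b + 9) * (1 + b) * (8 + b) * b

We need to factor b^2*161+19*b^4+b^5+107*b^3+72*b.
The factored form is (b+8)*(9+b)*(b+1)*(1+b)*b.
c) (b+8)*(9+b)*(b+1)*(1+b)*b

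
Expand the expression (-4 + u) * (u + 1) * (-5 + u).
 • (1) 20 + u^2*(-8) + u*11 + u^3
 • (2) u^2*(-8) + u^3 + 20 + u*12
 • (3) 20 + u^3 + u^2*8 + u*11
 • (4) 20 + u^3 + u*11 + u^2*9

Expanding (-4 + u) * (u + 1) * (-5 + u):
= 20 + u^2*(-8) + u*11 + u^3
1) 20 + u^2*(-8) + u*11 + u^3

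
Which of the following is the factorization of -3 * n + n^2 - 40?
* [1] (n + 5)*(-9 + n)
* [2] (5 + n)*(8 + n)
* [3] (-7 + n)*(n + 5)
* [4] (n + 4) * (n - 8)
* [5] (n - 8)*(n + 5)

We need to factor -3 * n + n^2 - 40.
The factored form is (n - 8)*(n + 5).
5) (n - 8)*(n + 5)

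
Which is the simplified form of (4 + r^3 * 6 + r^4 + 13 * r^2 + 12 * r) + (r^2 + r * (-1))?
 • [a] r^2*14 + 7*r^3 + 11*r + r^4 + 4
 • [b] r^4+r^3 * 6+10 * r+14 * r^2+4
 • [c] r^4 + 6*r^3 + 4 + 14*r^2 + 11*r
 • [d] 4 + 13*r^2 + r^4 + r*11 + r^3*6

Adding the polynomials and combining like terms:
(4 + r^3*6 + r^4 + 13*r^2 + 12*r) + (r^2 + r*(-1))
= r^4 + 6*r^3 + 4 + 14*r^2 + 11*r
c) r^4 + 6*r^3 + 4 + 14*r^2 + 11*r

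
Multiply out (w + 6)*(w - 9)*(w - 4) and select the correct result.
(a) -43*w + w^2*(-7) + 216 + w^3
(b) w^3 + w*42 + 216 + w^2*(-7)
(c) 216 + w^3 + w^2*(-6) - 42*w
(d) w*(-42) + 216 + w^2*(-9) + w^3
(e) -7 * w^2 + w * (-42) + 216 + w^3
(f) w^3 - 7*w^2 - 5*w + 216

Expanding (w + 6)*(w - 9)*(w - 4):
= -7 * w^2 + w * (-42) + 216 + w^3
e) -7 * w^2 + w * (-42) + 216 + w^3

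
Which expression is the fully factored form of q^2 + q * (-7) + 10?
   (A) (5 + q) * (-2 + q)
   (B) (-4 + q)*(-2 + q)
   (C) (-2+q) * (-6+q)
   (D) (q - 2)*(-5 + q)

We need to factor q^2 + q * (-7) + 10.
The factored form is (q - 2)*(-5 + q).
D) (q - 2)*(-5 + q)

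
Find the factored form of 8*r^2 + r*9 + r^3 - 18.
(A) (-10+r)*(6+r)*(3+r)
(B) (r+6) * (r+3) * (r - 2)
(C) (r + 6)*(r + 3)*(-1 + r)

We need to factor 8*r^2 + r*9 + r^3 - 18.
The factored form is (r + 6)*(r + 3)*(-1 + r).
C) (r + 6)*(r + 3)*(-1 + r)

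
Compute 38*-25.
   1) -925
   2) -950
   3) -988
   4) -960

38 * -25 = -950
2) -950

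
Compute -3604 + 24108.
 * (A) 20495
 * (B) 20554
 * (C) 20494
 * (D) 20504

-3604 + 24108 = 20504
D) 20504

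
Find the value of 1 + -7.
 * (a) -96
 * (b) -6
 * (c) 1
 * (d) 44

1 + -7 = -6
b) -6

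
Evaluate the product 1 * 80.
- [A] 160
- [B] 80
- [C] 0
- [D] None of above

1 * 80 = 80
B) 80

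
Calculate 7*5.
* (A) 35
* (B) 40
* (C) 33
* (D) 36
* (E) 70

7 * 5 = 35
A) 35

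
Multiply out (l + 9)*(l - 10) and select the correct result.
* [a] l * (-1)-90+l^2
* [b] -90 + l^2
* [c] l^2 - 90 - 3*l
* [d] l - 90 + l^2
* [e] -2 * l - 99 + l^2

Expanding (l + 9)*(l - 10):
= l * (-1)-90+l^2
a) l * (-1)-90+l^2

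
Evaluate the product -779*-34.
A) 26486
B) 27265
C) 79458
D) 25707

-779 * -34 = 26486
A) 26486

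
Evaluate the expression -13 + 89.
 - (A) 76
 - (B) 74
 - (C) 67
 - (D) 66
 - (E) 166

-13 + 89 = 76
A) 76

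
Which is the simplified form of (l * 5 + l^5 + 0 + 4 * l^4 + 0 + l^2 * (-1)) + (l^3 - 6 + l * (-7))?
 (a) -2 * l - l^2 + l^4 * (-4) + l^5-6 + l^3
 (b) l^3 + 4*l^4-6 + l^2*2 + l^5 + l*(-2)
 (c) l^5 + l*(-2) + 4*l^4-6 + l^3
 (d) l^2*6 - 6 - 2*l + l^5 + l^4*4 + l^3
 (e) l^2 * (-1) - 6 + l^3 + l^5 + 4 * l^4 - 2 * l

Adding the polynomials and combining like terms:
(l*5 + l^5 + 0 + 4*l^4 + 0 + l^2*(-1)) + (l^3 - 6 + l*(-7))
= l^2 * (-1) - 6 + l^3 + l^5 + 4 * l^4 - 2 * l
e) l^2 * (-1) - 6 + l^3 + l^5 + 4 * l^4 - 2 * l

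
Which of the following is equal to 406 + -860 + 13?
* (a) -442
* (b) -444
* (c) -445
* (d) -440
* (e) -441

First: 406 + -860 = -454
Then: -454 + 13 = -441
e) -441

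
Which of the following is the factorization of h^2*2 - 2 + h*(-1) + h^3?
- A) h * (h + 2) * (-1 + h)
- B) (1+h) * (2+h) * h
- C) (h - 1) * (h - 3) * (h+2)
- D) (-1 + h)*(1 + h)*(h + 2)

We need to factor h^2*2 - 2 + h*(-1) + h^3.
The factored form is (-1 + h)*(1 + h)*(h + 2).
D) (-1 + h)*(1 + h)*(h + 2)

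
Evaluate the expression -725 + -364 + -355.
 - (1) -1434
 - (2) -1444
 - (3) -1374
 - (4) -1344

First: -725 + -364 = -1089
Then: -1089 + -355 = -1444
2) -1444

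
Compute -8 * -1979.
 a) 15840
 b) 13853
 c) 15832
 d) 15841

-8 * -1979 = 15832
c) 15832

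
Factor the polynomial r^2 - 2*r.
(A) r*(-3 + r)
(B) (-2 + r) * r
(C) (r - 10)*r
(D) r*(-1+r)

We need to factor r^2 - 2*r.
The factored form is (-2 + r) * r.
B) (-2 + r) * r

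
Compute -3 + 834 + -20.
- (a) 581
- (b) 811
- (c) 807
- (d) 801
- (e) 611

First: -3 + 834 = 831
Then: 831 + -20 = 811
b) 811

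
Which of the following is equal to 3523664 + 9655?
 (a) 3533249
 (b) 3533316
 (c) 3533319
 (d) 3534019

3523664 + 9655 = 3533319
c) 3533319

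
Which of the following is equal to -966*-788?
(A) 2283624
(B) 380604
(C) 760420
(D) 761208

-966 * -788 = 761208
D) 761208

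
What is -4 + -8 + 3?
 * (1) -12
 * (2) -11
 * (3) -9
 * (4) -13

First: -4 + -8 = -12
Then: -12 + 3 = -9
3) -9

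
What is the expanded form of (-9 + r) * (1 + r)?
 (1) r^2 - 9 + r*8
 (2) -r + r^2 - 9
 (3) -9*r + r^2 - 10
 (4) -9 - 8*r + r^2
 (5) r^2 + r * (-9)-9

Expanding (-9 + r) * (1 + r):
= -9 - 8*r + r^2
4) -9 - 8*r + r^2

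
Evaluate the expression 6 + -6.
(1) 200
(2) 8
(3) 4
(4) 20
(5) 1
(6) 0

6 + -6 = 0
6) 0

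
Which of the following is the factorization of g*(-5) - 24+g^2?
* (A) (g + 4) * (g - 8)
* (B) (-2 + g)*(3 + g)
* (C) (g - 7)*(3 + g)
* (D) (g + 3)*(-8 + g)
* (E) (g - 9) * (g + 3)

We need to factor g*(-5) - 24+g^2.
The factored form is (g + 3)*(-8 + g).
D) (g + 3)*(-8 + g)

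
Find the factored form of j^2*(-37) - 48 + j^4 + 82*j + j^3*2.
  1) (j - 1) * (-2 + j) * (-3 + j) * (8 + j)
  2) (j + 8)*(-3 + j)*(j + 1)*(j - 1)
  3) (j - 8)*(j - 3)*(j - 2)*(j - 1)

We need to factor j^2*(-37) - 48 + j^4 + 82*j + j^3*2.
The factored form is (j - 1) * (-2 + j) * (-3 + j) * (8 + j).
1) (j - 1) * (-2 + j) * (-3 + j) * (8 + j)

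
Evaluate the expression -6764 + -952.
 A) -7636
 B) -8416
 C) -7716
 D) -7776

-6764 + -952 = -7716
C) -7716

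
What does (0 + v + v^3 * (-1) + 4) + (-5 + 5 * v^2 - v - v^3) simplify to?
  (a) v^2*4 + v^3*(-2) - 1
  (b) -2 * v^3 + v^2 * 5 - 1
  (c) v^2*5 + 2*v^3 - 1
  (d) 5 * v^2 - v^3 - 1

Adding the polynomials and combining like terms:
(0 + v + v^3*(-1) + 4) + (-5 + 5*v^2 - v - v^3)
= -2 * v^3 + v^2 * 5 - 1
b) -2 * v^3 + v^2 * 5 - 1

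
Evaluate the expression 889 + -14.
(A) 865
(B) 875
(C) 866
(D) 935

889 + -14 = 875
B) 875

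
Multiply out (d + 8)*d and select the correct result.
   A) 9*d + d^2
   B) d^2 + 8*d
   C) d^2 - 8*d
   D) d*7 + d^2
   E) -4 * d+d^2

Expanding (d + 8)*d:
= d^2 + 8*d
B) d^2 + 8*d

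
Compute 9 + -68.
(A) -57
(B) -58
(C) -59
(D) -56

9 + -68 = -59
C) -59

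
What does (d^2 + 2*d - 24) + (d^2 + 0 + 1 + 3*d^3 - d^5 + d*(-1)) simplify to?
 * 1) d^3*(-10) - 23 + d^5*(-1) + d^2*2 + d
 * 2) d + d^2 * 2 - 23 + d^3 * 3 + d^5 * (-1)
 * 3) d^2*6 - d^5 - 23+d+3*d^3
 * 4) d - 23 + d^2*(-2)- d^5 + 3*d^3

Adding the polynomials and combining like terms:
(d^2 + 2*d - 24) + (d^2 + 0 + 1 + 3*d^3 - d^5 + d*(-1))
= d + d^2 * 2 - 23 + d^3 * 3 + d^5 * (-1)
2) d + d^2 * 2 - 23 + d^3 * 3 + d^5 * (-1)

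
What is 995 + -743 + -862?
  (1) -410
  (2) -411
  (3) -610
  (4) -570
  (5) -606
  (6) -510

First: 995 + -743 = 252
Then: 252 + -862 = -610
3) -610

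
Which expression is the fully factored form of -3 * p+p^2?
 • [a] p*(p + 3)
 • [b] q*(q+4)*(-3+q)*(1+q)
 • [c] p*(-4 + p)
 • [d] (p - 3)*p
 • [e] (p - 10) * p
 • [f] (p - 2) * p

We need to factor -3 * p+p^2.
The factored form is (p - 3)*p.
d) (p - 3)*p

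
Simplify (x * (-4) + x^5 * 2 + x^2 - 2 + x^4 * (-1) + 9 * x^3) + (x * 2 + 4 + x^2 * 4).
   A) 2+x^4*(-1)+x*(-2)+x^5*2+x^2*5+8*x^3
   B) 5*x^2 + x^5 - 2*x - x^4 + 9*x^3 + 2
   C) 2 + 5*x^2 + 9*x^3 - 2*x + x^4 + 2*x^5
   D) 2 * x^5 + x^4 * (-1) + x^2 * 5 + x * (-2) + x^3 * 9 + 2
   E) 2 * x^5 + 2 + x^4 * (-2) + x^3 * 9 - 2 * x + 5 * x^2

Adding the polynomials and combining like terms:
(x*(-4) + x^5*2 + x^2 - 2 + x^4*(-1) + 9*x^3) + (x*2 + 4 + x^2*4)
= 2 * x^5 + x^4 * (-1) + x^2 * 5 + x * (-2) + x^3 * 9 + 2
D) 2 * x^5 + x^4 * (-1) + x^2 * 5 + x * (-2) + x^3 * 9 + 2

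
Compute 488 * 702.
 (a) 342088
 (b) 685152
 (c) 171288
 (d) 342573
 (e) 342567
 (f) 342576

488 * 702 = 342576
f) 342576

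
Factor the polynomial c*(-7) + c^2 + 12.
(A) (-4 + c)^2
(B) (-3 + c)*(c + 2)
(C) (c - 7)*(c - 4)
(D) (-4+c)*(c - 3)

We need to factor c*(-7) + c^2 + 12.
The factored form is (-4+c)*(c - 3).
D) (-4+c)*(c - 3)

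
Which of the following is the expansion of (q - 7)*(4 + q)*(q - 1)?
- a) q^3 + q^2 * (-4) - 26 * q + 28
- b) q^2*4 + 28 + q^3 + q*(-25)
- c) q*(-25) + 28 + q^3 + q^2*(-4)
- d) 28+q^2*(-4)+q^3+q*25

Expanding (q - 7)*(4 + q)*(q - 1):
= q*(-25) + 28 + q^3 + q^2*(-4)
c) q*(-25) + 28 + q^3 + q^2*(-4)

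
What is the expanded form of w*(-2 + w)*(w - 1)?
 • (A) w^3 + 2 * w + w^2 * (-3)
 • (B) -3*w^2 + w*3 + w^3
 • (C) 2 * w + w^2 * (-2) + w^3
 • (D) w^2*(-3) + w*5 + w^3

Expanding w*(-2 + w)*(w - 1):
= w^3 + 2 * w + w^2 * (-3)
A) w^3 + 2 * w + w^2 * (-3)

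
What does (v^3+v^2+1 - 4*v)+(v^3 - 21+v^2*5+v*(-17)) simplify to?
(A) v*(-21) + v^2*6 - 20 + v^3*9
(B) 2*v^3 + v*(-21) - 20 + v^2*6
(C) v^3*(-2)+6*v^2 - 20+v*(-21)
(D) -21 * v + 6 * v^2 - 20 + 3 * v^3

Adding the polynomials and combining like terms:
(v^3 + v^2 + 1 - 4*v) + (v^3 - 21 + v^2*5 + v*(-17))
= 2*v^3 + v*(-21) - 20 + v^2*6
B) 2*v^3 + v*(-21) - 20 + v^2*6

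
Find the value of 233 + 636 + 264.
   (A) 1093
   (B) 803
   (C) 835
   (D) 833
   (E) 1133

First: 233 + 636 = 869
Then: 869 + 264 = 1133
E) 1133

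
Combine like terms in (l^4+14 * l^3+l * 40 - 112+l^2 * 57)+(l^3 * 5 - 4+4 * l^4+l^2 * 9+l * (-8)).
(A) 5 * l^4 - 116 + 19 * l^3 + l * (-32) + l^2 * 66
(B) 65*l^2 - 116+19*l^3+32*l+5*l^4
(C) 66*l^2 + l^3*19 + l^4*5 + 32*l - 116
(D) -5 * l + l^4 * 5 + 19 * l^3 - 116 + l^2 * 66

Adding the polynomials and combining like terms:
(l^4 + 14*l^3 + l*40 - 112 + l^2*57) + (l^3*5 - 4 + 4*l^4 + l^2*9 + l*(-8))
= 66*l^2 + l^3*19 + l^4*5 + 32*l - 116
C) 66*l^2 + l^3*19 + l^4*5 + 32*l - 116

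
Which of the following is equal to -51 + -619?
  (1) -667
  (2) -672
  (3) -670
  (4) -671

-51 + -619 = -670
3) -670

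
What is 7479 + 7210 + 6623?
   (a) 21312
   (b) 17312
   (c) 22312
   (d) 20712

First: 7479 + 7210 = 14689
Then: 14689 + 6623 = 21312
a) 21312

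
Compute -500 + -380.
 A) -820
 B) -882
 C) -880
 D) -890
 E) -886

-500 + -380 = -880
C) -880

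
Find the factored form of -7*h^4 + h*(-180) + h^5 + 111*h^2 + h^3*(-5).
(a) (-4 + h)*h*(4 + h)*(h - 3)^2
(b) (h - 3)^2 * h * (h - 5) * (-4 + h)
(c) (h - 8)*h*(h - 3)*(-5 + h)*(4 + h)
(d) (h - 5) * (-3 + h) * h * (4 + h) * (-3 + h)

We need to factor -7*h^4 + h*(-180) + h^5 + 111*h^2 + h^3*(-5).
The factored form is (h - 5) * (-3 + h) * h * (4 + h) * (-3 + h).
d) (h - 5) * (-3 + h) * h * (4 + h) * (-3 + h)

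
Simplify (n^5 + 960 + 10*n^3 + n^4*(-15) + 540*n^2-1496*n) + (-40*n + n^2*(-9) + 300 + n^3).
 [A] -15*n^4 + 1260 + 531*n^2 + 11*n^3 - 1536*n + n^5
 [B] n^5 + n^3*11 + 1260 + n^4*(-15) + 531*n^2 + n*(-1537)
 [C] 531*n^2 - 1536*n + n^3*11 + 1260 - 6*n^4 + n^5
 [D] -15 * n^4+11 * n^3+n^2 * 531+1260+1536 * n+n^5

Adding the polynomials and combining like terms:
(n^5 + 960 + 10*n^3 + n^4*(-15) + 540*n^2 - 1496*n) + (-40*n + n^2*(-9) + 300 + n^3)
= -15*n^4 + 1260 + 531*n^2 + 11*n^3 - 1536*n + n^5
A) -15*n^4 + 1260 + 531*n^2 + 11*n^3 - 1536*n + n^5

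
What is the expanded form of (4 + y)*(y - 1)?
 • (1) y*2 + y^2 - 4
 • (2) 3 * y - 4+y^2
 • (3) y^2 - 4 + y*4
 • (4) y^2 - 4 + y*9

Expanding (4 + y)*(y - 1):
= 3 * y - 4+y^2
2) 3 * y - 4+y^2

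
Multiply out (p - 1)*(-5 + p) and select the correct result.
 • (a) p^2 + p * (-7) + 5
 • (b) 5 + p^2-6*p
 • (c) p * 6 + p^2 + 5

Expanding (p - 1)*(-5 + p):
= 5 + p^2-6*p
b) 5 + p^2-6*p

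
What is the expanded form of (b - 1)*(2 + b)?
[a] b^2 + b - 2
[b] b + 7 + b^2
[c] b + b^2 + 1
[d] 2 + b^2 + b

Expanding (b - 1)*(2 + b):
= b^2 + b - 2
a) b^2 + b - 2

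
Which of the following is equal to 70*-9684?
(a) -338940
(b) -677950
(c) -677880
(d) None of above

70 * -9684 = -677880
c) -677880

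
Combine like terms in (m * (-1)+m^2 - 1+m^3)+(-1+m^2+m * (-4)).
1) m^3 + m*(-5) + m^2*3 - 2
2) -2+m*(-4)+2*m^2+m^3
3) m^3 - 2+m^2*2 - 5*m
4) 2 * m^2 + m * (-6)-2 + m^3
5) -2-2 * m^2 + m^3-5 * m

Adding the polynomials and combining like terms:
(m*(-1) + m^2 - 1 + m^3) + (-1 + m^2 + m*(-4))
= m^3 - 2+m^2*2 - 5*m
3) m^3 - 2+m^2*2 - 5*m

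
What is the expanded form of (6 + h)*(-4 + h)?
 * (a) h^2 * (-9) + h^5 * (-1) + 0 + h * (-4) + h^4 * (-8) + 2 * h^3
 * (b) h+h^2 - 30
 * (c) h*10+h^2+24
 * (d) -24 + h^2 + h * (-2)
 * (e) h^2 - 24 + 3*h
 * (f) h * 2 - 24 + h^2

Expanding (6 + h)*(-4 + h):
= h * 2 - 24 + h^2
f) h * 2 - 24 + h^2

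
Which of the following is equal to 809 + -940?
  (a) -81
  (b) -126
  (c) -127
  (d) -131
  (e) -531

809 + -940 = -131
d) -131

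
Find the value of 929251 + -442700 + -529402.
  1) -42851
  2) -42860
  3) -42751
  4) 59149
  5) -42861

First: 929251 + -442700 = 486551
Then: 486551 + -529402 = -42851
1) -42851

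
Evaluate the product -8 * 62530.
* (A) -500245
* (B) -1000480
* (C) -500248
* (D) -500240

-8 * 62530 = -500240
D) -500240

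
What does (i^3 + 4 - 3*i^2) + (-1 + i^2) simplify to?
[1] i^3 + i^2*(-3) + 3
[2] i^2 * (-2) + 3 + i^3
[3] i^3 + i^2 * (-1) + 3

Adding the polynomials and combining like terms:
(i^3 + 4 - 3*i^2) + (-1 + i^2)
= i^2 * (-2) + 3 + i^3
2) i^2 * (-2) + 3 + i^3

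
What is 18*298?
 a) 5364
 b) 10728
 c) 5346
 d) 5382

18 * 298 = 5364
a) 5364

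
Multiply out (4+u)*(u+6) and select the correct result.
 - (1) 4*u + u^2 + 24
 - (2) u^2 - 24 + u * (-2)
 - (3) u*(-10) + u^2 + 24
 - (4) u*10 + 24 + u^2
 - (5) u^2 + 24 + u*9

Expanding (4+u)*(u+6):
= u*10 + 24 + u^2
4) u*10 + 24 + u^2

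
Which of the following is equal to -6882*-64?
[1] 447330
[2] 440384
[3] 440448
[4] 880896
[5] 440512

-6882 * -64 = 440448
3) 440448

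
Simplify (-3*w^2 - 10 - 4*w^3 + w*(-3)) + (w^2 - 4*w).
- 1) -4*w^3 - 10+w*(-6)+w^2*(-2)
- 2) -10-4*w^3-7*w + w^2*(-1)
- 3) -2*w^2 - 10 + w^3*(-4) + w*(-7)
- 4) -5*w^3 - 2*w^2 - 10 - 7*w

Adding the polynomials and combining like terms:
(-3*w^2 - 10 - 4*w^3 + w*(-3)) + (w^2 - 4*w)
= -2*w^2 - 10 + w^3*(-4) + w*(-7)
3) -2*w^2 - 10 + w^3*(-4) + w*(-7)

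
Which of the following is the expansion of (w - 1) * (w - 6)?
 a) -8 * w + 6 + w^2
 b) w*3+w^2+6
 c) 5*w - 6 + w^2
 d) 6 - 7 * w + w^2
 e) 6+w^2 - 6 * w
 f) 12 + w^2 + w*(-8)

Expanding (w - 1) * (w - 6):
= 6 - 7 * w + w^2
d) 6 - 7 * w + w^2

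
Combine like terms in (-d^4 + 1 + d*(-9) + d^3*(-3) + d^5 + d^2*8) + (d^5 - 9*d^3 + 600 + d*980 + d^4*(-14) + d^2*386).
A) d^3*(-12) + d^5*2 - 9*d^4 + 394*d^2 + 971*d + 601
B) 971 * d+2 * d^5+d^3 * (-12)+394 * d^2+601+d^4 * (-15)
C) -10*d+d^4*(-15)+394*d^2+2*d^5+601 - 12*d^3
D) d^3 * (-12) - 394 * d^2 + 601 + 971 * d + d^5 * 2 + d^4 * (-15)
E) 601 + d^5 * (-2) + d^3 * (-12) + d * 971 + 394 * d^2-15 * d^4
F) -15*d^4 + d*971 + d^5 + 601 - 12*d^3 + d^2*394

Adding the polynomials and combining like terms:
(-d^4 + 1 + d*(-9) + d^3*(-3) + d^5 + d^2*8) + (d^5 - 9*d^3 + 600 + d*980 + d^4*(-14) + d^2*386)
= 971 * d+2 * d^5+d^3 * (-12)+394 * d^2+601+d^4 * (-15)
B) 971 * d+2 * d^5+d^3 * (-12)+394 * d^2+601+d^4 * (-15)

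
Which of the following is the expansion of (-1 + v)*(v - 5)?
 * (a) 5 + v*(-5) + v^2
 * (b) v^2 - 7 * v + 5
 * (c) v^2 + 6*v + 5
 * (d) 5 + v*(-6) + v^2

Expanding (-1 + v)*(v - 5):
= 5 + v*(-6) + v^2
d) 5 + v*(-6) + v^2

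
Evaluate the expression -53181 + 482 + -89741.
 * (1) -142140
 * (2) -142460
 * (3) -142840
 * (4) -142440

First: -53181 + 482 = -52699
Then: -52699 + -89741 = -142440
4) -142440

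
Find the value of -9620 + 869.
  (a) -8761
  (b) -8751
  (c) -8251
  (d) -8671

-9620 + 869 = -8751
b) -8751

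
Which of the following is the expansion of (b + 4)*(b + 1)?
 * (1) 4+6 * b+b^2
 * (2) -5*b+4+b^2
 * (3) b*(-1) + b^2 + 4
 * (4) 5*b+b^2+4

Expanding (b + 4)*(b + 1):
= 5*b+b^2+4
4) 5*b+b^2+4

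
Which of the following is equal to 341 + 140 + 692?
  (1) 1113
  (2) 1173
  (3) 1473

First: 341 + 140 = 481
Then: 481 + 692 = 1173
2) 1173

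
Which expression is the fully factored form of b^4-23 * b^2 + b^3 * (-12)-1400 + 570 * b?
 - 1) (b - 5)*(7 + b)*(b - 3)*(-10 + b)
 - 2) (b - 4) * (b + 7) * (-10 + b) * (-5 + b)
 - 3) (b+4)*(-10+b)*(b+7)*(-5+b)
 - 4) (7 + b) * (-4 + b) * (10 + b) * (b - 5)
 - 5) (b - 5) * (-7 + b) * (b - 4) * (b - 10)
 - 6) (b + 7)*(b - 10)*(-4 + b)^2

We need to factor b^4-23 * b^2 + b^3 * (-12)-1400 + 570 * b.
The factored form is (b - 4) * (b + 7) * (-10 + b) * (-5 + b).
2) (b - 4) * (b + 7) * (-10 + b) * (-5 + b)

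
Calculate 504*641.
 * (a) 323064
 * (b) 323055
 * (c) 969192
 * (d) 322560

504 * 641 = 323064
a) 323064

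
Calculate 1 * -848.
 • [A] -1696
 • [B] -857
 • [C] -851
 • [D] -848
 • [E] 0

1 * -848 = -848
D) -848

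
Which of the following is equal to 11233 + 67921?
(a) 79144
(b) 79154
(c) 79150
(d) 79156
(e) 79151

11233 + 67921 = 79154
b) 79154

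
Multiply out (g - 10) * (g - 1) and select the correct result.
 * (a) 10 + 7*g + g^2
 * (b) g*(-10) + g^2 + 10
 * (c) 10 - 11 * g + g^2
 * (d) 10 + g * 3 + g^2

Expanding (g - 10) * (g - 1):
= 10 - 11 * g + g^2
c) 10 - 11 * g + g^2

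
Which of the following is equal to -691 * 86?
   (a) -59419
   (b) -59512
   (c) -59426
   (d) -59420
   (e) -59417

-691 * 86 = -59426
c) -59426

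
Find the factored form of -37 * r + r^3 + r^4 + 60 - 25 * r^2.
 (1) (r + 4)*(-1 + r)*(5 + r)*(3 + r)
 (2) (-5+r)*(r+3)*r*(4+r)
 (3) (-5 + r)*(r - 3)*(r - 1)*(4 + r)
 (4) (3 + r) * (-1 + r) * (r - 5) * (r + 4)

We need to factor -37 * r + r^3 + r^4 + 60 - 25 * r^2.
The factored form is (3 + r) * (-1 + r) * (r - 5) * (r + 4).
4) (3 + r) * (-1 + r) * (r - 5) * (r + 4)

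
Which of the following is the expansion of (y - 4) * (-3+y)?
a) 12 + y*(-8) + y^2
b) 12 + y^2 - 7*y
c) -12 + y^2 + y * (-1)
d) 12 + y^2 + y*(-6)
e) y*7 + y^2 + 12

Expanding (y - 4) * (-3+y):
= 12 + y^2 - 7*y
b) 12 + y^2 - 7*y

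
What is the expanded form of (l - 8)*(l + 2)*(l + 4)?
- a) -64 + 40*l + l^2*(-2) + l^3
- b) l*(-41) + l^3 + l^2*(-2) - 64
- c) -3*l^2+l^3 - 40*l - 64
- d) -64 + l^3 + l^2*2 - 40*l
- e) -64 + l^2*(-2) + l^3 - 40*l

Expanding (l - 8)*(l + 2)*(l + 4):
= -64 + l^2*(-2) + l^3 - 40*l
e) -64 + l^2*(-2) + l^3 - 40*l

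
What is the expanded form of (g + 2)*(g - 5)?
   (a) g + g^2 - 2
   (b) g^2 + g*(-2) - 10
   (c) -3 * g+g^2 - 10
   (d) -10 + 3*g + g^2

Expanding (g + 2)*(g - 5):
= -3 * g+g^2 - 10
c) -3 * g+g^2 - 10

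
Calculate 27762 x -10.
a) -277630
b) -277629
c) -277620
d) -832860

27762 * -10 = -277620
c) -277620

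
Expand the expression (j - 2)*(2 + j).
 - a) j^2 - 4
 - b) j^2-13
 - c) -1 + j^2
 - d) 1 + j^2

Expanding (j - 2)*(2 + j):
= j^2 - 4
a) j^2 - 4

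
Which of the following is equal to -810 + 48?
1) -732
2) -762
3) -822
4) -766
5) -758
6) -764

-810 + 48 = -762
2) -762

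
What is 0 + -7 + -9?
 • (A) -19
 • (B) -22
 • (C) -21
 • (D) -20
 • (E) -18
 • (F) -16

First: 0 + -7 = -7
Then: -7 + -9 = -16
F) -16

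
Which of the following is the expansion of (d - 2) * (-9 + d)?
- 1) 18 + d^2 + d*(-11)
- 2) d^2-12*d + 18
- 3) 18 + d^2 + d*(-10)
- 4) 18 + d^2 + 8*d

Expanding (d - 2) * (-9 + d):
= 18 + d^2 + d*(-11)
1) 18 + d^2 + d*(-11)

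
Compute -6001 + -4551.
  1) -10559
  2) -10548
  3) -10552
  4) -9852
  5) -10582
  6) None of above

-6001 + -4551 = -10552
3) -10552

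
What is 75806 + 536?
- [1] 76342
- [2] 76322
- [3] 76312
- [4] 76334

75806 + 536 = 76342
1) 76342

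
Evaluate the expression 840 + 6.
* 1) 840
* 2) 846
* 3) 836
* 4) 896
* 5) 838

840 + 6 = 846
2) 846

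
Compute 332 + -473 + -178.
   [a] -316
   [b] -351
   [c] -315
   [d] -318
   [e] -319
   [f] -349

First: 332 + -473 = -141
Then: -141 + -178 = -319
e) -319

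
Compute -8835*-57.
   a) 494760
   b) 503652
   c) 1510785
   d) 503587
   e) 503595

-8835 * -57 = 503595
e) 503595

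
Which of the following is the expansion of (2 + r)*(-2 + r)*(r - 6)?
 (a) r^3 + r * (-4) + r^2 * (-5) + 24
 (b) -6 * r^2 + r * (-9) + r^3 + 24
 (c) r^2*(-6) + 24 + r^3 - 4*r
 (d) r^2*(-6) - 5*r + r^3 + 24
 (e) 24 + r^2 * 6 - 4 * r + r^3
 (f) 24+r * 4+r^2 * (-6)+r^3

Expanding (2 + r)*(-2 + r)*(r - 6):
= r^2*(-6) + 24 + r^3 - 4*r
c) r^2*(-6) + 24 + r^3 - 4*r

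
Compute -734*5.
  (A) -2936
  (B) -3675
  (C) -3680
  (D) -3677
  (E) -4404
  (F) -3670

-734 * 5 = -3670
F) -3670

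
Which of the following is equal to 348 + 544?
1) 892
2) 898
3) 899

348 + 544 = 892
1) 892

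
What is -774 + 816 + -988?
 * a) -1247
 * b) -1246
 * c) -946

First: -774 + 816 = 42
Then: 42 + -988 = -946
c) -946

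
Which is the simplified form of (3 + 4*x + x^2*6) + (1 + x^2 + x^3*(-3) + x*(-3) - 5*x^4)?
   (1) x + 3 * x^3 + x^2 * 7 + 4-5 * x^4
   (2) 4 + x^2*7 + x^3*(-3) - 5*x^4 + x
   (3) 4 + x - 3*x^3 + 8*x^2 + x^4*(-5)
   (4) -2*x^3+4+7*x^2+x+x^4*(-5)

Adding the polynomials and combining like terms:
(3 + 4*x + x^2*6) + (1 + x^2 + x^3*(-3) + x*(-3) - 5*x^4)
= 4 + x^2*7 + x^3*(-3) - 5*x^4 + x
2) 4 + x^2*7 + x^3*(-3) - 5*x^4 + x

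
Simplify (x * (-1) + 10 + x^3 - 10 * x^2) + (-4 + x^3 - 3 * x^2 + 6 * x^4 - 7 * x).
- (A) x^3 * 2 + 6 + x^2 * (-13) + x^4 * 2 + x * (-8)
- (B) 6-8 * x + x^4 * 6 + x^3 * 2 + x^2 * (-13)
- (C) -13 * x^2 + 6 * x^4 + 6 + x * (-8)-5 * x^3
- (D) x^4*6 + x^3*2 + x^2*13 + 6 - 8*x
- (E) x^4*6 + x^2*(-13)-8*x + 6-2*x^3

Adding the polynomials and combining like terms:
(x*(-1) + 10 + x^3 - 10*x^2) + (-4 + x^3 - 3*x^2 + 6*x^4 - 7*x)
= 6-8 * x + x^4 * 6 + x^3 * 2 + x^2 * (-13)
B) 6-8 * x + x^4 * 6 + x^3 * 2 + x^2 * (-13)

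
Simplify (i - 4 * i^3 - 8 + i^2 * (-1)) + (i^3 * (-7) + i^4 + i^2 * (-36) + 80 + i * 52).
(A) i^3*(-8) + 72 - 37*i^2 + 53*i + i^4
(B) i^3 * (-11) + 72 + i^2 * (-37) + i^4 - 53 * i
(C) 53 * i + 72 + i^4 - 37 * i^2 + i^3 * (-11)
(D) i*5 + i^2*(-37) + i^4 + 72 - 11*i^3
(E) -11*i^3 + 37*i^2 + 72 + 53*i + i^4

Adding the polynomials and combining like terms:
(i - 4*i^3 - 8 + i^2*(-1)) + (i^3*(-7) + i^4 + i^2*(-36) + 80 + i*52)
= 53 * i + 72 + i^4 - 37 * i^2 + i^3 * (-11)
C) 53 * i + 72 + i^4 - 37 * i^2 + i^3 * (-11)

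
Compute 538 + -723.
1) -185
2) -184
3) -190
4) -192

538 + -723 = -185
1) -185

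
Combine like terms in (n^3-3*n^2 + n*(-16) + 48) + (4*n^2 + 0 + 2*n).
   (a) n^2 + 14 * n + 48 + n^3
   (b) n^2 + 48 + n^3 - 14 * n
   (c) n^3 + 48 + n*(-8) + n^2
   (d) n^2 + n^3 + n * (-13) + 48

Adding the polynomials and combining like terms:
(n^3 - 3*n^2 + n*(-16) + 48) + (4*n^2 + 0 + 2*n)
= n^2 + 48 + n^3 - 14 * n
b) n^2 + 48 + n^3 - 14 * n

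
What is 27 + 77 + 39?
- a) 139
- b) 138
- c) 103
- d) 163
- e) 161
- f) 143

First: 27 + 77 = 104
Then: 104 + 39 = 143
f) 143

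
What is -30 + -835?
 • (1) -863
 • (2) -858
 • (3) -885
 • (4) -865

-30 + -835 = -865
4) -865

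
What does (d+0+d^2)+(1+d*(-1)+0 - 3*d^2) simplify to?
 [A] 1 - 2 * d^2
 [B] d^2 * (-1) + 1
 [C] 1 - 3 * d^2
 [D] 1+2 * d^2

Adding the polynomials and combining like terms:
(d + 0 + d^2) + (1 + d*(-1) + 0 - 3*d^2)
= 1 - 2 * d^2
A) 1 - 2 * d^2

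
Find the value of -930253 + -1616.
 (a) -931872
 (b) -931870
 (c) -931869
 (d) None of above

-930253 + -1616 = -931869
c) -931869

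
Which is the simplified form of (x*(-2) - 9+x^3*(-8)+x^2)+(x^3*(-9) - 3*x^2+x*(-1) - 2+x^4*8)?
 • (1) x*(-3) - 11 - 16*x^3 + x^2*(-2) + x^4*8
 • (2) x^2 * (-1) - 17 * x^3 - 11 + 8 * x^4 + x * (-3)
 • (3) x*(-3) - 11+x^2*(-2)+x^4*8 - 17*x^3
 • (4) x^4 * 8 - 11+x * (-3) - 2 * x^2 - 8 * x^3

Adding the polynomials and combining like terms:
(x*(-2) - 9 + x^3*(-8) + x^2) + (x^3*(-9) - 3*x^2 + x*(-1) - 2 + x^4*8)
= x*(-3) - 11+x^2*(-2)+x^4*8 - 17*x^3
3) x*(-3) - 11+x^2*(-2)+x^4*8 - 17*x^3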